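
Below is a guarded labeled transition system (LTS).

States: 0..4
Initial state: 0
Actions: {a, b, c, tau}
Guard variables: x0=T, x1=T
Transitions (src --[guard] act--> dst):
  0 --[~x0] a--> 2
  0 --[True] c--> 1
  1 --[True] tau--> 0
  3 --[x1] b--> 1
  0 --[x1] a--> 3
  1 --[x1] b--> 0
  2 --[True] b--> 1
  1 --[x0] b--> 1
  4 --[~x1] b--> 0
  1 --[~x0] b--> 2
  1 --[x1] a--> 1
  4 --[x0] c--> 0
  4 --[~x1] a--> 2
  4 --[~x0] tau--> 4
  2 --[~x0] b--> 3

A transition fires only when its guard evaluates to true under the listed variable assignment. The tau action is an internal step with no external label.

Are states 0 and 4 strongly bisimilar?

Answer: NOT BISIMILAR

Trace:
Bisimulation quotient by refinement:
  P[0] = {{0,1,2,3,4}}
  P[1] = {{0},{1},{2,3},{4}}
Fixed point at round 2; 4 class(es).
0∈{0}, 4∈{4}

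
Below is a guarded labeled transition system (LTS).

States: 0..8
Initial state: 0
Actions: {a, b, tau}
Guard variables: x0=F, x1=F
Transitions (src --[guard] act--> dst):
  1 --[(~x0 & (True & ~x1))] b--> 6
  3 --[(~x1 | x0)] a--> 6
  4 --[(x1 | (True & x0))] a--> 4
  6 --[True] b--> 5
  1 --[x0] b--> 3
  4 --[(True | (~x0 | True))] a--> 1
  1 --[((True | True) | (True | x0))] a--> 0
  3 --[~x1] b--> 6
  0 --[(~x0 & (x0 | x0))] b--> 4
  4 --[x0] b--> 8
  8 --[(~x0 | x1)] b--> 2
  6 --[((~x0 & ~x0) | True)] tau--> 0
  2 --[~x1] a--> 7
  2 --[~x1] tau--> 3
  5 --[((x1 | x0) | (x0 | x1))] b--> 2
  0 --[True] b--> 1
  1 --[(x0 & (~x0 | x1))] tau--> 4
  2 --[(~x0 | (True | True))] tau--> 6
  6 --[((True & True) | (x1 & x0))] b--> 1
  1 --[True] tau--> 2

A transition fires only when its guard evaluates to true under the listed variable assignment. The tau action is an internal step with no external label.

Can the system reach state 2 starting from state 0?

14 transition(s) survive guard evaluation.
L0 = {0}
L1 = {1}  cumulative {0,1}
L2 = {2,6}  cumulative {0,1,2,6}
L3 = {3,5,7}  cumulative {0,1,2,3,5,6,7}
R = {0,1,2,3,5,6,7}
witness 2: b·tau

Answer: REACHABLE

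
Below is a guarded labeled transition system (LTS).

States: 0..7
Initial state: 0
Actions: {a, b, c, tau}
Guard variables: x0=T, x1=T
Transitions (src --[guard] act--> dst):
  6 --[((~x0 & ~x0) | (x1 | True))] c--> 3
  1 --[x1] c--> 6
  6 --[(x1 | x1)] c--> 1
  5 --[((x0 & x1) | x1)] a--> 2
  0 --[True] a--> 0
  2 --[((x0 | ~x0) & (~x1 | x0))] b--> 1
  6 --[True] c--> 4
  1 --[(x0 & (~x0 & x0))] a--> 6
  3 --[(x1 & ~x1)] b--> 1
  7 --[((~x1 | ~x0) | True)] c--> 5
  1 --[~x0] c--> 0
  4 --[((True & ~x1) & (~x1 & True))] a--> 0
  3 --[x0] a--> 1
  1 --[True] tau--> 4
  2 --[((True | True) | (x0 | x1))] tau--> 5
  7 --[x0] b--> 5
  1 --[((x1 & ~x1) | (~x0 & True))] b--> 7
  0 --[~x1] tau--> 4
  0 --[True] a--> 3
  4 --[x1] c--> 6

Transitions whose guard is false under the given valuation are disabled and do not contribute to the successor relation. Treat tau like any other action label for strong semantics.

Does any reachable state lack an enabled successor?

Reach set: {0,1,3,4,6}
  0: a→0  a→3  [deg 2]
  1: c→6  tau→4  [deg 2]
  3: a→1  [deg 1]
  4: c→6  [deg 1]
  6: c→1  c→3  c→4  [deg 3]

Answer: DEADLOCK-FREE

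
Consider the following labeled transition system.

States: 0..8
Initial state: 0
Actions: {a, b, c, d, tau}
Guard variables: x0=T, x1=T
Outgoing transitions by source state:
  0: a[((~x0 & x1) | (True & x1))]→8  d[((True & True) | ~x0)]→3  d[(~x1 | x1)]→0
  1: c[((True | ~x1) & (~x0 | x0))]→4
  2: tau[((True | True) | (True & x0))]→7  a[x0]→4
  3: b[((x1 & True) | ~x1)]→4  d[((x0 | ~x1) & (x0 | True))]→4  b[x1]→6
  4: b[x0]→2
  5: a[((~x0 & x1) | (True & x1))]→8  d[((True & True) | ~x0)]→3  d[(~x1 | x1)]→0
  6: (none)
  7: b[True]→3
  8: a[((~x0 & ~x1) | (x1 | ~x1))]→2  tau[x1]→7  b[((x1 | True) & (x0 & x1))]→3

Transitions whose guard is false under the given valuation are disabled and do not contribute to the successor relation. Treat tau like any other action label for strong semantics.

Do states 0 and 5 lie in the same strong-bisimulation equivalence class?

Bisimulation quotient by refinement:
  π0 = {{0,1,2,3,4,5,6,7,8}}
  π1 = {{0,5},{1},{2},{3},{4,7},{6},{8}}
  π2 = {{0,5},{1},{2},{3},{4},{6},{7},{8}}
8 equivalence class(es) (converged in 3)
[0]={0,5}  [5]={0,5}

Answer: BISIMILAR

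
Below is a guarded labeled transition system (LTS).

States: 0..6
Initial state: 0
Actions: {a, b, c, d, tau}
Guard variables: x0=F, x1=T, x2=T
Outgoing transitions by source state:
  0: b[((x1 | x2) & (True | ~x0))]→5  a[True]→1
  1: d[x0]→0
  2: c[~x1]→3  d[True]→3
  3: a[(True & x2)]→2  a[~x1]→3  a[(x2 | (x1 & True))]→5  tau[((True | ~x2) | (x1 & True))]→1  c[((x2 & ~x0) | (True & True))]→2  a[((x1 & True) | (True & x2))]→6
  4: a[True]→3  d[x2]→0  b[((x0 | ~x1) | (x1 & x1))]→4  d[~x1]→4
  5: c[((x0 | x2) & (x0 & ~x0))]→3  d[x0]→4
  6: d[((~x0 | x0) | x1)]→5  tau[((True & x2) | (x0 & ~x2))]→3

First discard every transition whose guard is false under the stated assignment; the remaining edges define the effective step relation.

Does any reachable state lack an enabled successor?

Answer: DEADLOCK at state 1

Analysis:
Reach set: {0,1,5}
  0: a→1  b→5  [2 out]
  1: ∅  [no exit]
  5: ∅  [no exit]
trace reaching 1: a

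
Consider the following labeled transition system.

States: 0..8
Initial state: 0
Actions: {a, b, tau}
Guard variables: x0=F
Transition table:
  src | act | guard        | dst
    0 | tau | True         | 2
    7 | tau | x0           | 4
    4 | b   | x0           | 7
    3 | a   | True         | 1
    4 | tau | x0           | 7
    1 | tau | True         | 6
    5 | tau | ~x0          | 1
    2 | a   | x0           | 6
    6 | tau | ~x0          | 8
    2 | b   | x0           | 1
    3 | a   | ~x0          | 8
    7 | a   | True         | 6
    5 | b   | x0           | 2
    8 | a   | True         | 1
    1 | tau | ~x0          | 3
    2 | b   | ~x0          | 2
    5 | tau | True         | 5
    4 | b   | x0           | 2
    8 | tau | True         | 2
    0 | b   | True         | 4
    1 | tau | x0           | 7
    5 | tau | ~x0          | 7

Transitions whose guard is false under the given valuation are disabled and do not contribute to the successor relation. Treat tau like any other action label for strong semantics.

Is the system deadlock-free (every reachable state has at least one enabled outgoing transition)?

R = {0,2,4}
  0: b→4  tau→2  [2 exit(s)]
  2: b→2  [1 exit(s)]
  4: ∅  [STUCK]
witness 4: b

Answer: DEADLOCK at state 4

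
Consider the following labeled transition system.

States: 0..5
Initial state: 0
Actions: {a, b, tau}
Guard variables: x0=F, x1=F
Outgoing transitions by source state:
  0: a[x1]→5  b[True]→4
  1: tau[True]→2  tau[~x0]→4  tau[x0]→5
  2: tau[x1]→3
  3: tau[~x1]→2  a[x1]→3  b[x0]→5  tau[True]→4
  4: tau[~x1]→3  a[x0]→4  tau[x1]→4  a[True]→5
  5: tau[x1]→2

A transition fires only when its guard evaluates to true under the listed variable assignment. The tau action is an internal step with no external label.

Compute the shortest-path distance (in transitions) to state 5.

Answer: 2

Analysis:
Breadth-first toward 5:
  Layer 0: {0}
  Layer 1: {4}
  Layer 2: {3,5}
5 enters at depth 2; path b·a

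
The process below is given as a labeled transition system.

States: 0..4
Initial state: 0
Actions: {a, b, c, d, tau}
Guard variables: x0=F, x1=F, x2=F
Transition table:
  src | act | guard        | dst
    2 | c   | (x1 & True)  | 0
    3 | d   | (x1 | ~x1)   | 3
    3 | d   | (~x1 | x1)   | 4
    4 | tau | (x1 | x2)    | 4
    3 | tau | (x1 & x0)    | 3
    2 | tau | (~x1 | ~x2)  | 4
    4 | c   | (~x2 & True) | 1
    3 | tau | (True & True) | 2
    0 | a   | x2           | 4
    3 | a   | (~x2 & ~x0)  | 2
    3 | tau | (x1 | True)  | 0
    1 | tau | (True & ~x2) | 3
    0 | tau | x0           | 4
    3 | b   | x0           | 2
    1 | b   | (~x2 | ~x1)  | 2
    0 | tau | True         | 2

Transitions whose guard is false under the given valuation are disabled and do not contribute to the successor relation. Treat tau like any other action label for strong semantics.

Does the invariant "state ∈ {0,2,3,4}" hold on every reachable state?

Answer: INVARIANT VIOLATED at state 1

Analysis:
Safe = {0,2,3,4}
Reachable = {0,1,2,3,4}
  0: safe
  1: VIOLATES
  2: safe
  3: safe
  4: safe
witness against invariant: tau·tau·c → 1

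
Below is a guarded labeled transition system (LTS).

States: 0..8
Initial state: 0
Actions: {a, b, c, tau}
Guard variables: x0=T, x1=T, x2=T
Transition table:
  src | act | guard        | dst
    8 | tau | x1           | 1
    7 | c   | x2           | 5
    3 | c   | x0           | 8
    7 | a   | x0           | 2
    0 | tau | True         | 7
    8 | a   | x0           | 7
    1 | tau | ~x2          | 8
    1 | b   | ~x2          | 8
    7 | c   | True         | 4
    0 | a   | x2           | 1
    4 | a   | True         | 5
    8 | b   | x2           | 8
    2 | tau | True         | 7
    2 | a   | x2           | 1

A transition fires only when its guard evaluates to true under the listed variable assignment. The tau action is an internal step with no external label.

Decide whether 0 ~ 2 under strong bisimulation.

Bisimulation quotient by refinement:
  P[0] = {{0,1,2,3,4,5,6,7,8}}
  P[1] = {{0,2},{1,5,6},{3},{4},{7},{8}}
Fixed point at round 2; 6 class(es).
0∈{0,2}, 2∈{0,2}

Answer: BISIMILAR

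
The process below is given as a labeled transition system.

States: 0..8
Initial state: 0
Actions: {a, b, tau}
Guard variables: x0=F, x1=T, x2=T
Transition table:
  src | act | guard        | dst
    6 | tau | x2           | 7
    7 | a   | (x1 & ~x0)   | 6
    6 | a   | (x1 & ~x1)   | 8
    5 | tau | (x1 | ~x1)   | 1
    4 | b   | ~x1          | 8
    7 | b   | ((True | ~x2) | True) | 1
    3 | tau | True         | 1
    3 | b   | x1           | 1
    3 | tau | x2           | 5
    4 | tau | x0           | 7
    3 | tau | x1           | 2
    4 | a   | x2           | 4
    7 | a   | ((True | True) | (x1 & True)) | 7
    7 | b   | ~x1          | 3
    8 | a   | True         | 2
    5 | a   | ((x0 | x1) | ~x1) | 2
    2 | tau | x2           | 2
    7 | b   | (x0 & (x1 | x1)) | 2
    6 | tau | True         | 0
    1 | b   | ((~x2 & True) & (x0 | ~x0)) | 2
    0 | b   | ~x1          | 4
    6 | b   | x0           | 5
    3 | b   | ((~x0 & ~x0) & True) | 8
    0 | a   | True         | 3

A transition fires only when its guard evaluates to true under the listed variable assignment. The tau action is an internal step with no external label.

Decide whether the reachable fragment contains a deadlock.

R = {0,1,2,3,5,8}
  0: a→3  [1 exit(s)]
  1: ∅  [no exit]
  2: tau→2  [1 exit(s)]
  3: b→1  b→8  tau→1  tau→2  tau→5  [5 exit(s)]
  5: a→2  tau→1  [2 exit(s)]
  8: a→2  [1 exit(s)]
trace reaching 1: a·tau

Answer: DEADLOCK at state 1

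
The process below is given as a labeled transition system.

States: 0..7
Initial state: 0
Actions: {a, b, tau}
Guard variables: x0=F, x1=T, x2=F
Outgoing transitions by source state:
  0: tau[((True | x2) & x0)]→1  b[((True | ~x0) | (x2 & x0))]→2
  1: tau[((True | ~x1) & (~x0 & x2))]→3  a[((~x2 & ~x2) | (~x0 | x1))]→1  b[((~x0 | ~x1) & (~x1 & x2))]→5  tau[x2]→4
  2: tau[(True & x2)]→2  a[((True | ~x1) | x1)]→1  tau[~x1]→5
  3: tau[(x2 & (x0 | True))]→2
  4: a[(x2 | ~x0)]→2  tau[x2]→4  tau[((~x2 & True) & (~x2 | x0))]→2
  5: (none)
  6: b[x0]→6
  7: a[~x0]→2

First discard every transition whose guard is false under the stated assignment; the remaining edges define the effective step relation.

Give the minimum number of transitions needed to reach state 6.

Breadth-first toward 6:
  depth 0: {0}
  depth 1: {2}
  depth 2: {1}
6 never appears.

Answer: UNREACHABLE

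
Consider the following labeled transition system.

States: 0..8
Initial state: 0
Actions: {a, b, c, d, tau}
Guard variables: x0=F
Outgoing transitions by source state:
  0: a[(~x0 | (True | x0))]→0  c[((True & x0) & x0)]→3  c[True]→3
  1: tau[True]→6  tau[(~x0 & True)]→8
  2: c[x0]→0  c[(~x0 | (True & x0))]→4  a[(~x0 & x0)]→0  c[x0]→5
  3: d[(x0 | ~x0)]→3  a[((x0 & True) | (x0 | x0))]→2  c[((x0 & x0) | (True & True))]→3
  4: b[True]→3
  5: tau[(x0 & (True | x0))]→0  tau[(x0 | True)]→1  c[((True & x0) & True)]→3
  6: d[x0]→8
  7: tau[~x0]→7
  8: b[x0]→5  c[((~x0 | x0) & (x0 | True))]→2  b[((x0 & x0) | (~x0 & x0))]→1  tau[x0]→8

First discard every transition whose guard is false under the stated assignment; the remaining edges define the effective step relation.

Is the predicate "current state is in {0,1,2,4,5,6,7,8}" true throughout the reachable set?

Answer: INVARIANT VIOLATED at state 3

Working:
Safe = {0,1,2,4,5,6,7,8}
R = {0,3}
  0: ok
  3: VIOLATES
reach 3 via c — violates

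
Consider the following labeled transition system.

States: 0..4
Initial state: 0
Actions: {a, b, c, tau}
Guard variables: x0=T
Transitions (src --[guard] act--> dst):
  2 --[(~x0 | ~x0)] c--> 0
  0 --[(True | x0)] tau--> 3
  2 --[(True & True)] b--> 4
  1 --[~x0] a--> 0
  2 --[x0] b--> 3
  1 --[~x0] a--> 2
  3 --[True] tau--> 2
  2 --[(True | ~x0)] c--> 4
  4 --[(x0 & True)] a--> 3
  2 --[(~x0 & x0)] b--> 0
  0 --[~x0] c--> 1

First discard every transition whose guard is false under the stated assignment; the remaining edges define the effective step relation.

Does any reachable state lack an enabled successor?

Answer: DEADLOCK-FREE

Working:
R = {0,2,3,4}
  0: tau→3  [1 exit(s)]
  2: b→3  b→4  c→4  [3 exit(s)]
  3: tau→2  [1 exit(s)]
  4: a→3  [1 exit(s)]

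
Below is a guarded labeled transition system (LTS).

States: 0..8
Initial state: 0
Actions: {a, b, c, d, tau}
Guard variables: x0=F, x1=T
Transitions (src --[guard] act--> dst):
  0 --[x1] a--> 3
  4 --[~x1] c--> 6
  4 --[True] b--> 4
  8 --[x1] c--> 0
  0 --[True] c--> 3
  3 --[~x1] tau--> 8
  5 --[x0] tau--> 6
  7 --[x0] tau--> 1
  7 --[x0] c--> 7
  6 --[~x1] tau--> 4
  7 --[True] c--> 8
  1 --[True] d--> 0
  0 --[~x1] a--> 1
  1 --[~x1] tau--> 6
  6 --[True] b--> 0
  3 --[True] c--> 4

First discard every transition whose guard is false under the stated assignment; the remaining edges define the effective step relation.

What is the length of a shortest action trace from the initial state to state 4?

Answer: 2

Analysis:
BFS to 4:
  depth 0: {0}
  depth 1: {3}
  depth 2: {4}
4 enters at depth 2; path a·c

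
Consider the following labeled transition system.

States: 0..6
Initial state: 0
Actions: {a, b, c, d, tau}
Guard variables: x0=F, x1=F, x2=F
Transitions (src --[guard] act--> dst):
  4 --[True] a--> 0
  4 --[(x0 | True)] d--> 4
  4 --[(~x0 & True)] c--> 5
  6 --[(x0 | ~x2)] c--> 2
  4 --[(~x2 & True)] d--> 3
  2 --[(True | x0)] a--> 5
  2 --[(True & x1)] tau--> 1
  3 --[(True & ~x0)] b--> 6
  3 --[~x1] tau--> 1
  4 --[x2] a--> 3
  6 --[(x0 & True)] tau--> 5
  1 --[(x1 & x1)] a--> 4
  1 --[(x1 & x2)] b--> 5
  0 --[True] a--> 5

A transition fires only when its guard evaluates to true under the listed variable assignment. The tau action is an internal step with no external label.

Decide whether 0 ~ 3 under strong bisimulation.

Answer: NOT BISIMILAR

Analysis:
Compute ~ classes (split until stable):
  π0 = {{0,1,2,3,4,5,6}}
  π1 = {{0,2},{1,5},{3},{4},{6}}
stable after 2 split(s): 5 block(s)
0∈{0,2}, 3∈{3}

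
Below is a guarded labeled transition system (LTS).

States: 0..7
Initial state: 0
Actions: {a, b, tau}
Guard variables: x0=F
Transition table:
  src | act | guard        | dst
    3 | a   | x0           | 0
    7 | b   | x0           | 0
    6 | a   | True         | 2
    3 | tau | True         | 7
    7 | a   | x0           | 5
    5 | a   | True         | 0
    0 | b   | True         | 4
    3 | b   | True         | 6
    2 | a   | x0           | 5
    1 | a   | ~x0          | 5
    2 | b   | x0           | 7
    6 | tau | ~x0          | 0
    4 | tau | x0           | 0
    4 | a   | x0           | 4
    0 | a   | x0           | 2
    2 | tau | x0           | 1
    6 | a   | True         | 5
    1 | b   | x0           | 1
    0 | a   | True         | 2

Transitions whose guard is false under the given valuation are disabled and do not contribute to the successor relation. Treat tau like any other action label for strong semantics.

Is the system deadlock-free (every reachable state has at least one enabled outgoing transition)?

Reachable = {0,2,4}
  0: a→2  b→4  [deg 2]
  2: ∅  [STUCK]
  4: ∅  [STUCK]
trace reaching 2: a

Answer: DEADLOCK at state 2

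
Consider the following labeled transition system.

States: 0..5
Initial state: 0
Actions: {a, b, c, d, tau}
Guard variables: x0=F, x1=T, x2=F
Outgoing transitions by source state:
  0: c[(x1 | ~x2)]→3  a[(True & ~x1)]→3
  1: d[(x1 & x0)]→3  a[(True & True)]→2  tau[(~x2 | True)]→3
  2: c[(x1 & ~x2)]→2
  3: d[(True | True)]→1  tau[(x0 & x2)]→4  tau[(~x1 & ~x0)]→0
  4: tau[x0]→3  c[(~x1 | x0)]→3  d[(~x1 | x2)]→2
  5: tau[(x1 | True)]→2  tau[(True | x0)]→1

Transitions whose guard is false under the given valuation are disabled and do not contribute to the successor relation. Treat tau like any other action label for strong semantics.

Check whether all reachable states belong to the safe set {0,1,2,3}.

Answer: INVARIANT HOLDS

Analysis:
Inv-set: {0,1,2,3}
Reach set: {0,1,2,3}
  0: ✓
  1: ✓
  2: ✓
  3: ✓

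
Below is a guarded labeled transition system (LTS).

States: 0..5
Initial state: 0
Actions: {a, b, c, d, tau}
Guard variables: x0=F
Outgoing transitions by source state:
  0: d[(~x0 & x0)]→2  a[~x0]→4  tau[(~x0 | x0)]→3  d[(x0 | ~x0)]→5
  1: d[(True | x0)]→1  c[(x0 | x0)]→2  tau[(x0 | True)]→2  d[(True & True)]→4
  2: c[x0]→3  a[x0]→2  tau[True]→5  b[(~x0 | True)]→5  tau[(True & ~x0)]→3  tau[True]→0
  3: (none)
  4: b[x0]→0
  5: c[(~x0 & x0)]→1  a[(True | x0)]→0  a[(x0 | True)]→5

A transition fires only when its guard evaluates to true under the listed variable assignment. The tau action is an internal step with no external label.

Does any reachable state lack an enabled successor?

Answer: DEADLOCK at state 3

Working:
R = {0,3,4,5}
  0: a→4  d→5  tau→3  [deg 3]
  3: ∅  [STUCK]
  4: ∅  [STUCK]
  5: a→0  a→5  [deg 2]
witness 3: tau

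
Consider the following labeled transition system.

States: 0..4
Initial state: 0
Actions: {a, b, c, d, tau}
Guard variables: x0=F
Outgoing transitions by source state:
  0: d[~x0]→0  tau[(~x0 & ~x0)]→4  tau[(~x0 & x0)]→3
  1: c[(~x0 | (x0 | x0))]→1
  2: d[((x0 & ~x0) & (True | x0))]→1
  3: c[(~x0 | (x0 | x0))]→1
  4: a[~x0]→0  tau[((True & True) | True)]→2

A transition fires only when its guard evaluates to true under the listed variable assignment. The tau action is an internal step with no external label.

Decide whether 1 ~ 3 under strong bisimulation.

Answer: BISIMILAR

Trace:
Compute ~ classes (split until stable):
  π0 = {{0,1,2,3,4}}
  π1 = {{0},{1,3},{2},{4}}
stable after 2 split(s): 4 block(s)
class of 1: {1,3}; class of 3: {1,3}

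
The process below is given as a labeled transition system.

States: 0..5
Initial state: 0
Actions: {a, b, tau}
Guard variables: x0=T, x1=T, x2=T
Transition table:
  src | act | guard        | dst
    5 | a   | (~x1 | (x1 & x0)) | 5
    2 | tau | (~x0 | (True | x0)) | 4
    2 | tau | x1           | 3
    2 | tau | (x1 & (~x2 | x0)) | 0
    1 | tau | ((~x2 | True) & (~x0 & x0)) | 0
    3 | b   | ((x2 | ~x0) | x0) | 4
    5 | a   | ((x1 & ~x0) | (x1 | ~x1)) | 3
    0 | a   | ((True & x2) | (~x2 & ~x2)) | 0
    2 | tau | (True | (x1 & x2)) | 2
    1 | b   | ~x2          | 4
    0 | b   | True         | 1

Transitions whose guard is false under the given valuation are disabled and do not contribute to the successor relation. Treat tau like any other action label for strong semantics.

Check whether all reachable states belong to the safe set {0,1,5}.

Safe = {0,1,5}
R = {0,1}
  0: ✓
  1: ✓

Answer: INVARIANT HOLDS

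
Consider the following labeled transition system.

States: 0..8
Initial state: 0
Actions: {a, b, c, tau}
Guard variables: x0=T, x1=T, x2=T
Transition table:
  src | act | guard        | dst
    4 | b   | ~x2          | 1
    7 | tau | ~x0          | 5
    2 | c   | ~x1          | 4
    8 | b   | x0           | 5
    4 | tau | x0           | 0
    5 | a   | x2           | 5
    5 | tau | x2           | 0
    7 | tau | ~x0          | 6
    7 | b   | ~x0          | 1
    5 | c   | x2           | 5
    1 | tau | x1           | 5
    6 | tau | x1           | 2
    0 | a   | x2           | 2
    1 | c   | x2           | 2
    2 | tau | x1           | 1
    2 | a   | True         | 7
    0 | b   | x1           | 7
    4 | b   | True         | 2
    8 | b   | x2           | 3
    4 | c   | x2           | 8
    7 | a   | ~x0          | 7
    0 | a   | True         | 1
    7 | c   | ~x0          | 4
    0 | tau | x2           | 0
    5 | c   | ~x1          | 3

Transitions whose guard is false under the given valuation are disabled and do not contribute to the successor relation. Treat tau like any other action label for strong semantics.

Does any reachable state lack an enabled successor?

Answer: DEADLOCK at state 7

Working:
Reachable = {0,1,2,5,7}
  0: a→1  a→2  b→7  tau→0  [4 out]
  1: c→2  tau→5  [2 out]
  2: a→7  tau→1  [2 out]
  5: a→5  c→5  tau→0  [3 out]
  7: ∅  [STUCK]
trace reaching 7: b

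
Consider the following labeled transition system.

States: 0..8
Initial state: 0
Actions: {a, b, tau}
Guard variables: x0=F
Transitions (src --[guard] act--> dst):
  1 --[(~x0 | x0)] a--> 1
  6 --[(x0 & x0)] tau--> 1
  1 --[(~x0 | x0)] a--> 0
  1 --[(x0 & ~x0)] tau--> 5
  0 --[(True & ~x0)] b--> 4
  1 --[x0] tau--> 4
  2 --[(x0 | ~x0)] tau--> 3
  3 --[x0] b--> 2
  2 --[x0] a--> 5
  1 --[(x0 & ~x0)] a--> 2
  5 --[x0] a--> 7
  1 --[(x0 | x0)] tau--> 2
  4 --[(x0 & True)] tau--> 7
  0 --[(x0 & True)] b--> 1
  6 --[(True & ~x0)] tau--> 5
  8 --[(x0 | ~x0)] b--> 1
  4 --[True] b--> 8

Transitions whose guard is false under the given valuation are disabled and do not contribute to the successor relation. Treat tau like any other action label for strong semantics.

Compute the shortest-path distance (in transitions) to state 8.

Breadth-first toward 8:
  L0 = {0}
  L1 = {4}
  L2 = {8}
8 enters at depth 2; path b·b

Answer: 2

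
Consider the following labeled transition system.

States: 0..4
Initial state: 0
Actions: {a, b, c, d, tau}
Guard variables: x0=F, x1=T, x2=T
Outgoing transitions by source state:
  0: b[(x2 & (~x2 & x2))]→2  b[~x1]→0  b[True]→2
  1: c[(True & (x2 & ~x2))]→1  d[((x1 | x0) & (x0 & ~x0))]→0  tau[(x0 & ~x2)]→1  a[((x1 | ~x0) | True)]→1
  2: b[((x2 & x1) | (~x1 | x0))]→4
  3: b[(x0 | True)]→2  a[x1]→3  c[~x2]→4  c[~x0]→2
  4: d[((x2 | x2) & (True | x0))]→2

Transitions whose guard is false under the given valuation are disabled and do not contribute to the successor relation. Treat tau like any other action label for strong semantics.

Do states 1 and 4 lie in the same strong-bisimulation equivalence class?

Answer: NOT BISIMILAR

Trace:
Bisimulation quotient by refinement:
  π0 = {{0,1,2,3,4}}
  π1 = {{0,2},{1},{3},{4}}
  π2 = {{0},{1},{2},{3},{4}}
5 equivalence class(es) (converged in 3)
[1]={1}  [4]={4}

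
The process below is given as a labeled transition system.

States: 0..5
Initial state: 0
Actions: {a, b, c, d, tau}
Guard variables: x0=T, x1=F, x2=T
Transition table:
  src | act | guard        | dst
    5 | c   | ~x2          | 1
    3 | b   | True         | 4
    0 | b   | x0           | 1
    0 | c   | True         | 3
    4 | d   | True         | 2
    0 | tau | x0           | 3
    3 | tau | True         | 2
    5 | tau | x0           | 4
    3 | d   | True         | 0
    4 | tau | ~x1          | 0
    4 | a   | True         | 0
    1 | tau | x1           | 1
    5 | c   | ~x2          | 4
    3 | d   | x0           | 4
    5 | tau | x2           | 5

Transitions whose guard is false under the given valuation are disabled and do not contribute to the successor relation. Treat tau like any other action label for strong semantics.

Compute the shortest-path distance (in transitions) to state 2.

Answer: 2

Working:
Layered search for 2:
  Layer 0: {0}
  Layer 1: {1,3}
  Layer 2: {2,4}
depth(2)=2, e.g. c·tau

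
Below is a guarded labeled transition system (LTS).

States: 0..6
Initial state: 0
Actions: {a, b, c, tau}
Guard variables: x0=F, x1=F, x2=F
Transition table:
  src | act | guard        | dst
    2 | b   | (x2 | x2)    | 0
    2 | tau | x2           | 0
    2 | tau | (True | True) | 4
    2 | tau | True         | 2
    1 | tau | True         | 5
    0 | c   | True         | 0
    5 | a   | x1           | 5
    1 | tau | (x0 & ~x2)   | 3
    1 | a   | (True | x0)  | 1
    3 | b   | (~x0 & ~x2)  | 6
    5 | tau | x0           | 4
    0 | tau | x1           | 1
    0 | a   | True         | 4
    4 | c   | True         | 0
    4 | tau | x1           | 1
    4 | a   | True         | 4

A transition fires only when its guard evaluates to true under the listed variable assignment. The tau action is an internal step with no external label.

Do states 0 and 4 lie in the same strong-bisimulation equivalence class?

Bisimulation quotient by refinement:
  P[0] = {{0,1,2,3,4,5,6}}
  P[1] = {{0,4},{1},{2},{3},{5,6}}
stable after 2 split(s): 5 block(s)
[0]={0,4}  [4]={0,4}

Answer: BISIMILAR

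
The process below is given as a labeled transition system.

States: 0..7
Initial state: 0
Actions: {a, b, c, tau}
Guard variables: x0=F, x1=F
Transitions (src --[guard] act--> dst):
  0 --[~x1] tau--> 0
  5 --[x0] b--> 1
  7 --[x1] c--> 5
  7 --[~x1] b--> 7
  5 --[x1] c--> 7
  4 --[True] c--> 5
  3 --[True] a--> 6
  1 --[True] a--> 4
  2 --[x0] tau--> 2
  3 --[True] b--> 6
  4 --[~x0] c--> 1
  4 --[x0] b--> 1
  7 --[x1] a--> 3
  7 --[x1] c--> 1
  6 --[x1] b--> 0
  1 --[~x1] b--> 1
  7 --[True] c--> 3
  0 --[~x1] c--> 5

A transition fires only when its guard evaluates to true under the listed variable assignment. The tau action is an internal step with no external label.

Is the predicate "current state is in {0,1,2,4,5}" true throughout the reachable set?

Inv-set: {0,1,2,4,5}
R = {0,5}
  0: ok
  5: ok

Answer: INVARIANT HOLDS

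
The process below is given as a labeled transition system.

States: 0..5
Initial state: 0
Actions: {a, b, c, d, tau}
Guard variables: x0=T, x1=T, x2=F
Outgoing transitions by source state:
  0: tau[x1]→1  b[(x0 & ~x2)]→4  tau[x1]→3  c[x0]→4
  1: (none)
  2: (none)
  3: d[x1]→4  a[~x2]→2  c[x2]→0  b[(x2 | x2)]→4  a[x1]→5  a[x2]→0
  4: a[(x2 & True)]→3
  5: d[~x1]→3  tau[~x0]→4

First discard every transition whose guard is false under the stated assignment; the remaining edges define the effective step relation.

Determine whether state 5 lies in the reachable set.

Answer: REACHABLE

Trace:
After dropping false guards: 7 live edges.
depth 0: {0}
depth 1: {1,3,4}  now seen {0,1,3,4}
depth 2: {2,5}  now seen {0,1,2,3,4,5}
R = {0,1,2,3,4,5}
witness 5: tau·a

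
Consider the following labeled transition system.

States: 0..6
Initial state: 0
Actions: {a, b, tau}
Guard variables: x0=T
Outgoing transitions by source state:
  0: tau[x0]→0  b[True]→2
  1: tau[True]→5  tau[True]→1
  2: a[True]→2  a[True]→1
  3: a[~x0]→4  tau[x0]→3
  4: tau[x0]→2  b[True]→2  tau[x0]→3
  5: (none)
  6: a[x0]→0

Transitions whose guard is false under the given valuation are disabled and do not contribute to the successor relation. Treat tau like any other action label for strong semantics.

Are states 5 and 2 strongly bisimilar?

Answer: NOT BISIMILAR

Analysis:
Bisimulation quotient by refinement:
  π0 = {{0,1,2,3,4,5,6}}
  π1 = {{0,4},{1,3},{2,6},{5}}
  π2 = {{0},{1},{2},{3},{4},{5},{6}}
7 equivalence class(es) (converged in 3)
[5]={5}  [2]={2}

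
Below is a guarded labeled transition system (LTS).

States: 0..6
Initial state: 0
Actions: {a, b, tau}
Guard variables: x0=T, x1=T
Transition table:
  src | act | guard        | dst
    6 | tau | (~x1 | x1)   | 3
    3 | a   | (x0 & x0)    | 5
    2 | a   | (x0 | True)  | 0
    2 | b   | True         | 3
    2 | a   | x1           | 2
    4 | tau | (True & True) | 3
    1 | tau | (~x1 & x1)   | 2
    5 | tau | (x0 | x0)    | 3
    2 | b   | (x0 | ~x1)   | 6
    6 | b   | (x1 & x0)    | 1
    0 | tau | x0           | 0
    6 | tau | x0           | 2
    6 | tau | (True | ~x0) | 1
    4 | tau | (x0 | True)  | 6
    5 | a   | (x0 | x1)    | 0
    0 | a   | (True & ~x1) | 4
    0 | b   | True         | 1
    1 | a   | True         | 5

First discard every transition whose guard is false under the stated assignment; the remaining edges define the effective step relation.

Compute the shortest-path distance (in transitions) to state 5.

Answer: 2

Trace:
Layered search for 5:
  depth 0: {0}
  depth 1: {1}
  depth 2: {5}
first hit 5 at d=2 via b·a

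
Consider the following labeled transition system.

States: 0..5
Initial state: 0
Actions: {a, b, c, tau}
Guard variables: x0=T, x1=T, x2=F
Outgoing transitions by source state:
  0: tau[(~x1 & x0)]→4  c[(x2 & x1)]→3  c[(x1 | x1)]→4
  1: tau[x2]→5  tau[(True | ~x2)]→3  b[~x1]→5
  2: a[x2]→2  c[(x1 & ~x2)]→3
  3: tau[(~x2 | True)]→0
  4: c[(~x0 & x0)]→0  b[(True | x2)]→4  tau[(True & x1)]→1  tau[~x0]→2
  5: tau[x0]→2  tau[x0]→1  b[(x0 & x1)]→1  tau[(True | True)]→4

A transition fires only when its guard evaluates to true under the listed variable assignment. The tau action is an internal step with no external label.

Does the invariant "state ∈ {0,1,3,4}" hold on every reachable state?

Allowed set {0,1,3,4}
Reachable = {0,1,3,4}
  0: safe
  1: safe
  3: safe
  4: safe

Answer: INVARIANT HOLDS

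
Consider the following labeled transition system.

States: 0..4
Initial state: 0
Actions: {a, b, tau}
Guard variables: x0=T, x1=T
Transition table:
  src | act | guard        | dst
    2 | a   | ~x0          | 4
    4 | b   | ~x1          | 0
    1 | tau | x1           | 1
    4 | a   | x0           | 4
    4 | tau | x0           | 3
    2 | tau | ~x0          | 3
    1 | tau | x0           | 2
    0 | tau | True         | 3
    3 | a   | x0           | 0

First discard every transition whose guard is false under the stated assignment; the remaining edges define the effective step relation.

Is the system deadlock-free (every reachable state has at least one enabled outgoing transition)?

Answer: DEADLOCK-FREE

Analysis:
Reachable = {0,3}
  0: tau→3  [deg 1]
  3: a→0  [deg 1]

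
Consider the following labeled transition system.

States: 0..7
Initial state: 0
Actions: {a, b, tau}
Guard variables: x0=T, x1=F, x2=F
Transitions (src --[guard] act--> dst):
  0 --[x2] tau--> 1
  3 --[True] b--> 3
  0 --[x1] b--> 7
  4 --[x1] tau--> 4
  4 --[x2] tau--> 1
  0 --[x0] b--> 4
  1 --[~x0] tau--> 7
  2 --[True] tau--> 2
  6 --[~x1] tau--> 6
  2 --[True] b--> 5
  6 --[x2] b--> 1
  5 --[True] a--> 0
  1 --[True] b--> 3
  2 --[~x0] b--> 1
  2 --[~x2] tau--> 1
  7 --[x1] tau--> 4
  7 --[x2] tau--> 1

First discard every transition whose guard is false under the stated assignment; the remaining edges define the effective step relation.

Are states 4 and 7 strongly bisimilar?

Compute ~ classes (split until stable):
  round 0: {{0,1,2,3,4,5,6,7}}
  round 1: {{0,1,3},{2},{4,7},{5},{6}}
  round 2: {{0},{1,3},{2},{4,7},{5},{6}}
stable after 3 split(s): 6 block(s)
[4]={4,7}  [7]={4,7}

Answer: BISIMILAR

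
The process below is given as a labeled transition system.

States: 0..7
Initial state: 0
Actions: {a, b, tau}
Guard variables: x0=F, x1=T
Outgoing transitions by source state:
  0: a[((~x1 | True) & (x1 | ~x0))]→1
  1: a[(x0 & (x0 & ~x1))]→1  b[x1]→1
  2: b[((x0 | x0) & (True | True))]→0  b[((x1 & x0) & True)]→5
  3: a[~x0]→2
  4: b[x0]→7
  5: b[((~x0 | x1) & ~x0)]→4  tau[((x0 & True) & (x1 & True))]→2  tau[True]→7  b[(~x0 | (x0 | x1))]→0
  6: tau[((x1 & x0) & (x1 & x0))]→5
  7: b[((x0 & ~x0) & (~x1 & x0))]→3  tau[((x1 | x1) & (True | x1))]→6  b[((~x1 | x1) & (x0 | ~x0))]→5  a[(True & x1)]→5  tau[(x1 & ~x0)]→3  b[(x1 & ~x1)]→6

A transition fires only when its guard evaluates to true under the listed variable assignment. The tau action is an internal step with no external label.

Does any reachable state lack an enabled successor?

R = {0,1}
  0: a→1  [1 out]
  1: b→1  [1 out]

Answer: DEADLOCK-FREE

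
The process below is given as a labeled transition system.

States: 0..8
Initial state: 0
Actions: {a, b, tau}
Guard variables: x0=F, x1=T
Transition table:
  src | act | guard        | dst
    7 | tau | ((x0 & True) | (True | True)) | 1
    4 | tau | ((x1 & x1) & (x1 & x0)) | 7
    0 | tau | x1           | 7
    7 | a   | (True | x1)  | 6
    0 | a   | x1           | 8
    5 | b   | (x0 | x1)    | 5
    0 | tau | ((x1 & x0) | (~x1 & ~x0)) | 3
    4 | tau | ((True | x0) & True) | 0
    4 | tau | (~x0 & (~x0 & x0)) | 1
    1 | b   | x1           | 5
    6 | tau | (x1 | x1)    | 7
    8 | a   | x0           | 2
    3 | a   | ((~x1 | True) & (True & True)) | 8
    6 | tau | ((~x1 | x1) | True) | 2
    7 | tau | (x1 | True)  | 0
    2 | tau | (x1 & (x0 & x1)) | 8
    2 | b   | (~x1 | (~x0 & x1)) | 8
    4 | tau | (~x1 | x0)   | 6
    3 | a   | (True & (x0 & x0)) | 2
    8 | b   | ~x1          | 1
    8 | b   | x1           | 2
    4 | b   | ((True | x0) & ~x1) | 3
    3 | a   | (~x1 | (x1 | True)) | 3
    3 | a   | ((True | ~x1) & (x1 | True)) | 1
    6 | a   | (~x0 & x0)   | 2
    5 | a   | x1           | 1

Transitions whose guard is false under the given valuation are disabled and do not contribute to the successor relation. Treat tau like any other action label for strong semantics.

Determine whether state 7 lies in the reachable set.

Answer: REACHABLE

Trace:
Guard filter leaves 16 enabled edge(s).
L0 = {0}
L1 = {7,8}  now seen {0,7,8}
L2 = {1,2,6}  now seen {0,1,2,6,7,8}
L3 = {5}  now seen {0,1,2,5,6,7,8}
Reachable = {0,1,2,5,6,7,8}
Path to 7: tau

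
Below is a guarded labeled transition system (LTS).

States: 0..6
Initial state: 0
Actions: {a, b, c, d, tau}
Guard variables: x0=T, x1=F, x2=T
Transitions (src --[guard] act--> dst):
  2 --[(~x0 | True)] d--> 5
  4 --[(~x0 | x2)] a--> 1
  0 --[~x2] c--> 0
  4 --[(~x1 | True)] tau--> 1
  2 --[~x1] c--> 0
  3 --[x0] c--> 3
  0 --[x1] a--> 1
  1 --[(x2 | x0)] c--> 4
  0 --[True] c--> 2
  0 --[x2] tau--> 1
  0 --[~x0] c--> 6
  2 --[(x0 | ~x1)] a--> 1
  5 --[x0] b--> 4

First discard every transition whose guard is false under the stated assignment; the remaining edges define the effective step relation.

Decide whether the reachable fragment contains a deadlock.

Reach set: {0,1,2,4,5}
  0: c→2  tau→1  [2 exit(s)]
  1: c→4  [1 exit(s)]
  2: a→1  c→0  d→5  [3 exit(s)]
  4: a→1  tau→1  [2 exit(s)]
  5: b→4  [1 exit(s)]

Answer: DEADLOCK-FREE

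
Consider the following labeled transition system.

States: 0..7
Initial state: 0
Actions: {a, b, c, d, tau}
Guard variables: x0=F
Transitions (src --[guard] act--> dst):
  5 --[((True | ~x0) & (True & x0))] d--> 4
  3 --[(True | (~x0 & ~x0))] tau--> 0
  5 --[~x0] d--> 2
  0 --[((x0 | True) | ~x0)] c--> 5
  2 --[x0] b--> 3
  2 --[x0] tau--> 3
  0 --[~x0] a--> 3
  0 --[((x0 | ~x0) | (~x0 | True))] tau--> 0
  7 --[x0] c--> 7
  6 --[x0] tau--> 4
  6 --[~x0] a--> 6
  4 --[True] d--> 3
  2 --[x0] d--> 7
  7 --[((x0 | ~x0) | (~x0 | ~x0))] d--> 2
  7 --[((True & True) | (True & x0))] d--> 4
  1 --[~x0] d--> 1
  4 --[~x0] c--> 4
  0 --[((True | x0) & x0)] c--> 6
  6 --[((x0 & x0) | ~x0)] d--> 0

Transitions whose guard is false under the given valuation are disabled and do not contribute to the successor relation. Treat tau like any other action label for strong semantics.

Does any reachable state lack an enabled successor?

Answer: DEADLOCK at state 2

Analysis:
R = {0,2,3,5}
  0: a→3  c→5  tau→0  [3 out]
  2: ∅  [deadlock]
  3: tau→0  [1 out]
  5: d→2  [1 out]
witness 2: c·d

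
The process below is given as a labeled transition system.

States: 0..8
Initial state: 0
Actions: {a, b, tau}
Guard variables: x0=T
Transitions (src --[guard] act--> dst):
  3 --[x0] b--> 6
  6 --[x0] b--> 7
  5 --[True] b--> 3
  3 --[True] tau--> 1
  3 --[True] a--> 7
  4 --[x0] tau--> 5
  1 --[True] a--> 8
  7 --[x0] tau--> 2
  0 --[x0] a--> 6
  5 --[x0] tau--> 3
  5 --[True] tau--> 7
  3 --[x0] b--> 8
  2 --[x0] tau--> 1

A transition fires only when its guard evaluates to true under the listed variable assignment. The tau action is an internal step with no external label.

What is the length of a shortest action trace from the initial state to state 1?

BFS to 1:
  depth 0: {0}
  depth 1: {6}
  depth 2: {7}
  depth 3: {2}
  depth 4: {1}
first hit 1 at d=4 via a·b·tau·tau

Answer: 4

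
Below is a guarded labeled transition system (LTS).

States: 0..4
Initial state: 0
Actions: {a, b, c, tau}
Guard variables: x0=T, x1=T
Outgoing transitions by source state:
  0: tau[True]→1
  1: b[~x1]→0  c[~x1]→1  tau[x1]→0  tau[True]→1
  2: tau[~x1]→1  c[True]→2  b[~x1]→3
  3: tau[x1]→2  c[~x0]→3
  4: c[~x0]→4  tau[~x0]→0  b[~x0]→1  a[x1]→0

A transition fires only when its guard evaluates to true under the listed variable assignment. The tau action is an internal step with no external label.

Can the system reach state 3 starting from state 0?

6 transition(s) survive guard evaluation.
L0 = {0}
L1 = {1}  now seen {0,1}
Reachable = {0,1}

Answer: UNREACHABLE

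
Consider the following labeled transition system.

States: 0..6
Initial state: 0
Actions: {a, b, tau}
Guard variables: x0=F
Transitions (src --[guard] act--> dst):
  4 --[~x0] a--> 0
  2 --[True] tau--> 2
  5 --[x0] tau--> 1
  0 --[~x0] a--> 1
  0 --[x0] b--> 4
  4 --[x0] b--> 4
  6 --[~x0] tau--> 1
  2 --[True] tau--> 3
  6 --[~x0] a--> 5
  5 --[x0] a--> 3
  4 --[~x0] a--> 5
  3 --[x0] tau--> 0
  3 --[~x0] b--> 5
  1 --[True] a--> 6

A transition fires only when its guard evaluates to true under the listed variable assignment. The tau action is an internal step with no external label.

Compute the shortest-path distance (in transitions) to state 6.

Answer: 2

Trace:
Breadth-first toward 6:
  depth 0: {0}
  depth 1: {1}
  depth 2: {6}
depth(6)=2, e.g. a·a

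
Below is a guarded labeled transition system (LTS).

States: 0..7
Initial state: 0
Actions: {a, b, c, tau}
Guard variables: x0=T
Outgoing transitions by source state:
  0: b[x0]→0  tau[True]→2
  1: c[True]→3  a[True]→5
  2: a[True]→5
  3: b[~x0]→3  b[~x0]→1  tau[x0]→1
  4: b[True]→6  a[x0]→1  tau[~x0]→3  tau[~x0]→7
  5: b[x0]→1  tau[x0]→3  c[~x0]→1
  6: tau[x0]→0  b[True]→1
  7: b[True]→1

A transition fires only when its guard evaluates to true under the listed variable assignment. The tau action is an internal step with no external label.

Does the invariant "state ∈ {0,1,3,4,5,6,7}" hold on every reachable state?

Safe = {0,1,3,4,5,6,7}
Reach set: {0,1,2,3,5}
  0: ✓
  1: ✓
  2: ✗ unsafe
  3: ✓
  5: ✓
witness against invariant: tau → 2

Answer: INVARIANT VIOLATED at state 2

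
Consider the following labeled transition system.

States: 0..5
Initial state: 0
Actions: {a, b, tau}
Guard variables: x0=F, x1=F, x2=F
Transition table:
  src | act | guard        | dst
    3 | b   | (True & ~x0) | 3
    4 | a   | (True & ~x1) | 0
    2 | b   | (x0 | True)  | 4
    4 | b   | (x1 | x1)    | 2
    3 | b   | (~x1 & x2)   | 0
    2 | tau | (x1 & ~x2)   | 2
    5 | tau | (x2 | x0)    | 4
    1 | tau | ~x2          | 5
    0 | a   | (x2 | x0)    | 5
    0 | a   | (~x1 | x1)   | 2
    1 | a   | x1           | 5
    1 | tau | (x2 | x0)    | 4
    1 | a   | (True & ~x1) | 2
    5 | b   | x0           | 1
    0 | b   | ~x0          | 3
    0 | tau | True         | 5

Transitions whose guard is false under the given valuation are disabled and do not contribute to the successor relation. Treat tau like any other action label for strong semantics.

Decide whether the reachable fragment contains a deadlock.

Answer: DEADLOCK at state 5

Trace:
Reachable = {0,2,3,4,5}
  0: a→2  b→3  tau→5  [3 out]
  2: b→4  [1 out]
  3: b→3  [1 out]
  4: a→0  [1 out]
  5: ∅  [STUCK]
trace reaching 5: tau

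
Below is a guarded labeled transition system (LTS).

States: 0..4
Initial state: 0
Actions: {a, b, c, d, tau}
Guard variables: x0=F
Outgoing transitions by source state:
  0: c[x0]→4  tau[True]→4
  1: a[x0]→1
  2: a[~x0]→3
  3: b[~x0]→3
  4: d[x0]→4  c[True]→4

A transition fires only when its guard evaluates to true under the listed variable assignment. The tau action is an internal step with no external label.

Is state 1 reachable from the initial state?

Answer: UNREACHABLE

Trace:
After dropping false guards: 4 live edges.
Layer 0: {0}
Layer 1: {4}  now seen {0,4}
Reach set: {0,4}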